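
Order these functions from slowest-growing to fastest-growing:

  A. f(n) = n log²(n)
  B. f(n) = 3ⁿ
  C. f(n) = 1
C < A < B

Comparing growth rates:
C = 1 is O(1)
A = n log²(n) is O(n log² n)
B = 3ⁿ is O(3ⁿ)

Therefore, the order from slowest to fastest is: C < A < B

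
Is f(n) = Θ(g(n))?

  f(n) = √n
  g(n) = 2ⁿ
False

f(n) = √n is O(√n), and g(n) = 2ⁿ is O(2ⁿ).
Since they have different growth rates, f(n) = Θ(g(n)) is false.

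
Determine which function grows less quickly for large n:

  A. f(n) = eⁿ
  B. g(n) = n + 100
B

f(n) = eⁿ is O(eⁿ), while g(n) = n + 100 is O(n).
Since O(n) grows slower than O(eⁿ), g(n) is dominated.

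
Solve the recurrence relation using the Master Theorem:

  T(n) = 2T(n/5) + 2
Θ(n^log₅(2))

Master Theorem: a = 2, b = 5, f(n) = 2.
Compute the critical exponent d = log₅(2) = 0.431.
Compare f(n) = Θ(1) against n^d:
  k = 0 < d = 0.431, so f(n) = O(n^(d-ε)) — Case 1.
  The recursion cost dominates: T(n) = Θ(n^d) = Θ(n^log₅(2)).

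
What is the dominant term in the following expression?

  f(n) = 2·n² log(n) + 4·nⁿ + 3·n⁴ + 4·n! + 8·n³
4·nⁿ

Looking at each term:
  - 2·n² log(n) is O(n² log n)
  - 4·nⁿ is O(nⁿ)
  - 3·n⁴ is O(n⁴)
  - 4·n! is O(n!)
  - 8·n³ is O(n³)

The term 4·nⁿ (O(nⁿ)) grows fastest and dominates all others.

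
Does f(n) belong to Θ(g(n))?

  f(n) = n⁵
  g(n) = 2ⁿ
False

f(n) = n⁵ is O(n⁵), and g(n) = 2ⁿ is O(2ⁿ).
Since they have different growth rates, f(n) = Θ(g(n)) is false.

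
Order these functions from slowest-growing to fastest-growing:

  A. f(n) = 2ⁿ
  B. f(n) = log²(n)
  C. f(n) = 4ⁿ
B < A < C

Comparing growth rates:
B = log²(n) is O(log² n)
A = 2ⁿ is O(2ⁿ)
C = 4ⁿ is O(4ⁿ)

Therefore, the order from slowest to fastest is: B < A < C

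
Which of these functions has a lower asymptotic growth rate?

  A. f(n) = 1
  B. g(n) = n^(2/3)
A

f(n) = 1 is O(1), while g(n) = n^(2/3) is O(n^(2/3)).
Since O(1) grows slower than O(n^(2/3)), f(n) is dominated.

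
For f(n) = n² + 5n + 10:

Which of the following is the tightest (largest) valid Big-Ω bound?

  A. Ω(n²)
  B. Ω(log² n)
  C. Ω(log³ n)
A

f(n) = n² + 5n + 10 is Ω(n²).
All listed options are valid Big-Ω bounds (lower bounds),
but Ω(n²) is the tightest (largest valid bound).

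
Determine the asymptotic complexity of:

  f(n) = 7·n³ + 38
O(n³)

The dominant term in 7·n³ + 38 is 7·n³, which is Θ(n³).
Lower-order terms (38) are asymptotically negligible.
Constants are absorbed, so the tightest bound is O(n³).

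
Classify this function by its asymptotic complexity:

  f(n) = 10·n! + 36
O(n!)

The dominant term in 10·n! + 36 is 10·n!, which is Θ(n!).
Lower-order terms (36) are asymptotically negligible.
Constants are absorbed, so the tightest bound is O(n!).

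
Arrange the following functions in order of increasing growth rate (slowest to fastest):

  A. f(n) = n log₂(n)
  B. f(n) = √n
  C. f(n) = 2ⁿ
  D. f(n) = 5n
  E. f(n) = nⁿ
B < D < A < C < E

Comparing growth rates:
B = √n is O(√n)
D = 5n is O(n)
A = n log₂(n) is O(n log n)
C = 2ⁿ is O(2ⁿ)
E = nⁿ is O(nⁿ)

Therefore, the order from slowest to fastest is: B < D < A < C < E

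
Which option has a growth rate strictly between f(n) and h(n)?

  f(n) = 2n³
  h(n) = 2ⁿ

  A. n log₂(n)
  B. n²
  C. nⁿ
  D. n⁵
D

We need g(n) with 2n³ = o(g(n)) and g(n) = o(2ⁿ), i.e. O(n³) ≺ g ≺ O(2ⁿ).
Check each option:
  A. n log₂(n) — O(n log n) does not grow strictly faster than f(n)
  B. n² — O(n²) does not grow strictly faster than f(n)
  C. nⁿ — O(nⁿ) does not grow strictly slower than h(n)
  D. n⁵ — O(n⁵) is strictly between O(n³) and O(2ⁿ) ✓

Only option D (n⁵) lies strictly between.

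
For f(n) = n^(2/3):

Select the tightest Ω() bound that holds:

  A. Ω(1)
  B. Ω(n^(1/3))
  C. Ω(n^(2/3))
C

f(n) = n^(2/3) is Ω(n^(2/3)).
All listed options are valid Big-Ω bounds (lower bounds),
but Ω(n^(2/3)) is the tightest (largest valid bound).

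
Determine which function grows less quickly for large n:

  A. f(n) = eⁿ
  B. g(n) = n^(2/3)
B

f(n) = eⁿ is O(eⁿ), while g(n) = n^(2/3) is O(n^(2/3)).
Since O(n^(2/3)) grows slower than O(eⁿ), g(n) is dominated.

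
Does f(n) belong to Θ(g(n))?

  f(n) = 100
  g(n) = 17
True

f(n) = 100 and g(n) = 17 are both O(1).
Since they have the same asymptotic growth rate, f(n) = Θ(g(n)) is true.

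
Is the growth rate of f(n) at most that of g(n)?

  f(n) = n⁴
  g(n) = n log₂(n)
False

f(n) = n⁴ is O(n⁴), and g(n) = n log₂(n) is O(n log n).
Since O(n⁴) grows faster than O(n log n), f(n) = O(g(n)) is false.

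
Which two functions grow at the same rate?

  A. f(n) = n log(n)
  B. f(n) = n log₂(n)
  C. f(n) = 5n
A and B

Examining each function:
  A. n log(n) is O(n log n)
  B. n log₂(n) is O(n log n)
  C. 5n is O(n)

Functions A and B both have the same complexity class.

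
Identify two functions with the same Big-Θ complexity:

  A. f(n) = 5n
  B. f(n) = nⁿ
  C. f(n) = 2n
A and C

Examining each function:
  A. 5n is O(n)
  B. nⁿ is O(nⁿ)
  C. 2n is O(n)

Functions A and C both have the same complexity class.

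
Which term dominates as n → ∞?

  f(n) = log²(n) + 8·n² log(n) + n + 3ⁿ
3ⁿ

Looking at each term:
  - log²(n) is O(log² n)
  - 8·n² log(n) is O(n² log n)
  - n is O(n)
  - 3ⁿ is O(3ⁿ)

The term 3ⁿ (O(3ⁿ)) grows fastest and dominates all others.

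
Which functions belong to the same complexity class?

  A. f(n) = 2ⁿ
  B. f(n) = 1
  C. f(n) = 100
B and C

Examining each function:
  A. 2ⁿ is O(2ⁿ)
  B. 1 is O(1)
  C. 100 is O(1)

Functions B and C both have the same complexity class.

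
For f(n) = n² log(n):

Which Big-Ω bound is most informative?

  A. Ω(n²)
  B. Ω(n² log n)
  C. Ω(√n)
B

f(n) = n² log(n) is Ω(n² log n).
All listed options are valid Big-Ω bounds (lower bounds),
but Ω(n² log n) is the tightest (largest valid bound).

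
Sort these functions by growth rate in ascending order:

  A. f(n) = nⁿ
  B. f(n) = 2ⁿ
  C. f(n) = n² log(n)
C < B < A

Comparing growth rates:
C = n² log(n) is O(n² log n)
B = 2ⁿ is O(2ⁿ)
A = nⁿ is O(nⁿ)

Therefore, the order from slowest to fastest is: C < B < A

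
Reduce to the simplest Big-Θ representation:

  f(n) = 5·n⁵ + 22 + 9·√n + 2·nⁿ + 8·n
Θ(nⁿ)

Order the terms by growth rate: 22 ≺ 9·√n ≺ 8·n ≺ 5·n⁵ ≺ 2·nⁿ.
The fastest-growing term 2·nⁿ dominates as n → ∞; dropping its constant factor gives Θ(nⁿ).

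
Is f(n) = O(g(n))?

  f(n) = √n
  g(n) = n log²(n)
True

f(n) = √n is O(√n), and g(n) = n log²(n) is O(n log² n).
Since O(√n) ⊆ O(n log² n) (f grows no faster than g), f(n) = O(g(n)) is true.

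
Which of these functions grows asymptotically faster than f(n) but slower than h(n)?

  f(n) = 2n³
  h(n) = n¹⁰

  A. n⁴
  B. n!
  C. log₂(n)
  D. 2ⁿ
A

We need g(n) with 2n³ = o(g(n)) and g(n) = o(n¹⁰), i.e. O(n³) ≺ g ≺ O(n¹⁰).
Check each option:
  A. n⁴ — O(n⁴) is strictly between O(n³) and O(n¹⁰) ✓
  B. n! — O(n!) does not grow strictly slower than h(n)
  C. log₂(n) — O(log n) does not grow strictly faster than f(n)
  D. 2ⁿ — O(2ⁿ) does not grow strictly slower than h(n)

Only option A (n⁴) lies strictly between.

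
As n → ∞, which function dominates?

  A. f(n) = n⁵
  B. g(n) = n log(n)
A

f(n) = n⁵ is O(n⁵), while g(n) = n log(n) is O(n log n).
Since O(n⁵) grows faster than O(n log n), f(n) dominates.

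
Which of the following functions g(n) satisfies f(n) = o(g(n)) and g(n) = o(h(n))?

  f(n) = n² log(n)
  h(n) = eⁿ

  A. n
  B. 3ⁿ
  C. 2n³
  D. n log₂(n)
C

We need g(n) with n² log(n) = o(g(n)) and g(n) = o(eⁿ), i.e. O(n² log n) ≺ g ≺ O(eⁿ).
Check each option:
  A. n — O(n) does not grow strictly faster than f(n)
  B. 3ⁿ — O(3ⁿ) does not grow strictly slower than h(n)
  C. 2n³ — O(n³) is strictly between O(n² log n) and O(eⁿ) ✓
  D. n log₂(n) — O(n log n) does not grow strictly faster than f(n)

Only option C (2n³) lies strictly between.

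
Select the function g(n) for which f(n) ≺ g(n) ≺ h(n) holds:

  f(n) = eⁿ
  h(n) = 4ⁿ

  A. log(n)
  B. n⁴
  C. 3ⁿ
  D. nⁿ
C

We need g(n) with eⁿ = o(g(n)) and g(n) = o(4ⁿ), i.e. O(eⁿ) ≺ g ≺ O(4ⁿ).
Check each option:
  A. log(n) — O(log n) does not grow strictly faster than f(n)
  B. n⁴ — O(n⁴) does not grow strictly faster than f(n)
  C. 3ⁿ — O(3ⁿ) is strictly between O(eⁿ) and O(4ⁿ) ✓
  D. nⁿ — O(nⁿ) does not grow strictly slower than h(n)

Only option C (3ⁿ) lies strictly between.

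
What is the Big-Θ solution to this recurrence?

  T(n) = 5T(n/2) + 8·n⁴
Θ(n⁴)

Master Theorem: a = 5, b = 2, f(n) = 8·n⁴.
Compute the critical exponent d = log₂(5) = 2.322.
Compare f(n) = Θ(n⁴) against n^d:
  k = 4 > d = 2.322, so f(n) = Ω(n^(d+ε)) — Case 3.
  Regularity: a·(n/b)^4/n^4 = a/b^4 = 5/16 < 1 ✓.
  The top-level work dominates: T(n) = Θ(f(n)) = Θ(n⁴).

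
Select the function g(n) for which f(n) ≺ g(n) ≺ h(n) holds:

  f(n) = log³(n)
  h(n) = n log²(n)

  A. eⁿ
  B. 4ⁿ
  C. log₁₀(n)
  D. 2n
D

We need g(n) with log³(n) = o(g(n)) and g(n) = o(n log²(n)), i.e. O(log³ n) ≺ g ≺ O(n log² n).
Check each option:
  A. eⁿ — O(eⁿ) does not grow strictly slower than h(n)
  B. 4ⁿ — O(4ⁿ) does not grow strictly slower than h(n)
  C. log₁₀(n) — O(log n) does not grow strictly faster than f(n)
  D. 2n — O(n) is strictly between O(log³ n) and O(n log² n) ✓

Only option D (2n) lies strictly between.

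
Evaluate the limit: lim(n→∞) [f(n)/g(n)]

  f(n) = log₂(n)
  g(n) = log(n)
1/log(2)

Since log₂(n) and log(n) have the same growth rate (O(log n)),
the ratio converges to a constant: 1/log(2).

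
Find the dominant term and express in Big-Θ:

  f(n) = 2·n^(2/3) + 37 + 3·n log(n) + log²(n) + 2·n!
Θ(n!)

Order the terms by growth rate: 37 ≺ log²(n) ≺ 2·n^(2/3) ≺ 3·n log(n) ≺ 2·n!.
The fastest-growing term 2·n! dominates as n → ∞; dropping its constant factor gives Θ(n!).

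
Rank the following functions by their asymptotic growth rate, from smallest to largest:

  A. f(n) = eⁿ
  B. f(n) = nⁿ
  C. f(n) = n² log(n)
C < A < B

Comparing growth rates:
C = n² log(n) is O(n² log n)
A = eⁿ is O(eⁿ)
B = nⁿ is O(nⁿ)

Therefore, the order from slowest to fastest is: C < A < B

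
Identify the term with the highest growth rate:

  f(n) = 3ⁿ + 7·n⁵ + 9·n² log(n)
3ⁿ

Looking at each term:
  - 3ⁿ is O(3ⁿ)
  - 7·n⁵ is O(n⁵)
  - 9·n² log(n) is O(n² log n)

The term 3ⁿ (O(3ⁿ)) grows fastest and dominates all others.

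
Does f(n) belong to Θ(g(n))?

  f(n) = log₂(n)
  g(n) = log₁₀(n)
True

f(n) = log₂(n) and g(n) = log₁₀(n) are both O(log n).
Since they have the same asymptotic growth rate, f(n) = Θ(g(n)) is true.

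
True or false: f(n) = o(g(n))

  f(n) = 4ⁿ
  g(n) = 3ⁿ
False

f(n) = 4ⁿ is O(4ⁿ), and g(n) = 3ⁿ is O(3ⁿ).
Since O(4ⁿ) grows faster than or equal to O(3ⁿ), f(n) = o(g(n)) is false.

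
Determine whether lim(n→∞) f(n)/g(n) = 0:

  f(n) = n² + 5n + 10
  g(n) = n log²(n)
False

f(n) = n² + 5n + 10 is O(n²), and g(n) = n log²(n) is O(n log² n).
Since O(n²) grows faster than or equal to O(n log² n), f(n) = o(g(n)) is false.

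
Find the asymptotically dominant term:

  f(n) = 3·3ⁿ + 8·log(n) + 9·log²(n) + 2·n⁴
3·3ⁿ

Looking at each term:
  - 3·3ⁿ is O(3ⁿ)
  - 8·log(n) is O(log n)
  - 9·log²(n) is O(log² n)
  - 2·n⁴ is O(n⁴)

The term 3·3ⁿ (O(3ⁿ)) grows fastest and dominates all others.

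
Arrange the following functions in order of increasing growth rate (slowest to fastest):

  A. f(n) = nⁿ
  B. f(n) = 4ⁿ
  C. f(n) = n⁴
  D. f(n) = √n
D < C < B < A

Comparing growth rates:
D = √n is O(√n)
C = n⁴ is O(n⁴)
B = 4ⁿ is O(4ⁿ)
A = nⁿ is O(nⁿ)

Therefore, the order from slowest to fastest is: D < C < B < A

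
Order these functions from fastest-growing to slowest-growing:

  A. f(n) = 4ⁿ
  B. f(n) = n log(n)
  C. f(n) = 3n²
A > C > B

Comparing growth rates:
A = 4ⁿ is O(4ⁿ)
C = 3n² is O(n²)
B = n log(n) is O(n log n)

Therefore, the order from fastest to slowest is: A > C > B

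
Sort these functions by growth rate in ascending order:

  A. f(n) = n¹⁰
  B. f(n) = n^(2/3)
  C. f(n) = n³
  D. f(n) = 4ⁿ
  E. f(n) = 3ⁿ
B < C < A < E < D

Comparing growth rates:
B = n^(2/3) is O(n^(2/3))
C = n³ is O(n³)
A = n¹⁰ is O(n¹⁰)
E = 3ⁿ is O(3ⁿ)
D = 4ⁿ is O(4ⁿ)

Therefore, the order from slowest to fastest is: B < C < A < E < D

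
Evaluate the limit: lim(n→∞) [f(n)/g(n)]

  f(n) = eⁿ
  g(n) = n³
∞

Since eⁿ (O(eⁿ)) grows faster than n³ (O(n³)),
the ratio f(n)/g(n) → ∞ as n → ∞.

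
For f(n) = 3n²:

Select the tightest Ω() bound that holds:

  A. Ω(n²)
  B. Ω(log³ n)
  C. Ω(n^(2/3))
A

f(n) = 3n² is Ω(n²).
All listed options are valid Big-Ω bounds (lower bounds),
but Ω(n²) is the tightest (largest valid bound).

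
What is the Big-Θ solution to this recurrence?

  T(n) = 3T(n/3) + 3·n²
Θ(n²)

Master Theorem: a = 3, b = 3, f(n) = 3·n².
Compute the critical exponent d = log₃(3) = 1.
Compare f(n) = Θ(n²) against n^d:
  k = 2 > d = 1, so f(n) = Ω(n^(d+ε)) — Case 3.
  Regularity: a·(n/b)^2/n^2 = a/b^2 = 3/9 < 1 ✓.
  The top-level work dominates: T(n) = Θ(f(n)) = Θ(n²).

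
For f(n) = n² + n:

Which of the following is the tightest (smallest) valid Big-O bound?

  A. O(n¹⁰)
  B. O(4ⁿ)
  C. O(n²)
C

f(n) = n² + n is O(n²).
All listed options are valid Big-O bounds (upper bounds),
but O(n²) is the tightest (smallest valid bound).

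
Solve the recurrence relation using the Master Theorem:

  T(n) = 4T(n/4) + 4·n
Θ(n log n)

Master Theorem: a = 4, b = 4, f(n) = 4·n.
Compute the critical exponent d = log₄(4) = 1.
Compare f(n) = Θ(n) against n^d:
  k = 1 = d, so f(n) = Θ(n^d) — Case 2.
  Work is balanced across levels: T(n) = Θ(n^d log n) = Θ(n log n).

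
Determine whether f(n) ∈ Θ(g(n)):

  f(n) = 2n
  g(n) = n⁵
False

f(n) = 2n is O(n), and g(n) = n⁵ is O(n⁵).
Since they have different growth rates, f(n) = Θ(g(n)) is false.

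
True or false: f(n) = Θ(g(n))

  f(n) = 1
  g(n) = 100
True

f(n) = 1 and g(n) = 100 are both O(1).
Since they have the same asymptotic growth rate, f(n) = Θ(g(n)) is true.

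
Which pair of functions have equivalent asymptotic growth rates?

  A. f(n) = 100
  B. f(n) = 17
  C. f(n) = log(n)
A and B

Examining each function:
  A. 100 is O(1)
  B. 17 is O(1)
  C. log(n) is O(log n)

Functions A and B both have the same complexity class.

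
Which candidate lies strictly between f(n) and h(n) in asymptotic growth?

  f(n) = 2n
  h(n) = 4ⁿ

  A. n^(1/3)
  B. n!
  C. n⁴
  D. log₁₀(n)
C

We need g(n) with 2n = o(g(n)) and g(n) = o(4ⁿ), i.e. O(n) ≺ g ≺ O(4ⁿ).
Check each option:
  A. n^(1/3) — O(n^(1/3)) does not grow strictly faster than f(n)
  B. n! — O(n!) does not grow strictly slower than h(n)
  C. n⁴ — O(n⁴) is strictly between O(n) and O(4ⁿ) ✓
  D. log₁₀(n) — O(log n) does not grow strictly faster than f(n)

Only option C (n⁴) lies strictly between.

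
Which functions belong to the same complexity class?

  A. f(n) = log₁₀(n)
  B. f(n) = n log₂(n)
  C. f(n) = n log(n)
B and C

Examining each function:
  A. log₁₀(n) is O(log n)
  B. n log₂(n) is O(n log n)
  C. n log(n) is O(n log n)

Functions B and C both have the same complexity class.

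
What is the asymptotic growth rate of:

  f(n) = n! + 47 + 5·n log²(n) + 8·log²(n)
Θ(n!)

Order the terms by growth rate: 47 ≺ 8·log²(n) ≺ 5·n log²(n) ≺ n!.
The fastest-growing term n! dominates as n → ∞; dropping its constant factor gives Θ(n!).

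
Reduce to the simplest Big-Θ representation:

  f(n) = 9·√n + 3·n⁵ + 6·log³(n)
Θ(n⁵)

Order the terms by growth rate: 6·log³(n) ≺ 9·√n ≺ 3·n⁵.
The fastest-growing term 3·n⁵ dominates as n → ∞; dropping its constant factor gives Θ(n⁵).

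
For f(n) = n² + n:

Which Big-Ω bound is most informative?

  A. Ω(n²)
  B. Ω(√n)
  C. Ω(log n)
A

f(n) = n² + n is Ω(n²).
All listed options are valid Big-Ω bounds (lower bounds),
but Ω(n²) is the tightest (largest valid bound).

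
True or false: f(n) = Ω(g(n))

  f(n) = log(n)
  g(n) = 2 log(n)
True

f(n) = log(n) and g(n) = 2 log(n) are both O(log n).
Big-Ω permits equal growth rates (f ≥ c·g for some c > 0), so f(n) = Ω(g(n)) is true.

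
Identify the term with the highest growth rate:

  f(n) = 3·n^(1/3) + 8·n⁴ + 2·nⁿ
2·nⁿ

Looking at each term:
  - 3·n^(1/3) is O(n^(1/3))
  - 8·n⁴ is O(n⁴)
  - 2·nⁿ is O(nⁿ)

The term 2·nⁿ (O(nⁿ)) grows fastest and dominates all others.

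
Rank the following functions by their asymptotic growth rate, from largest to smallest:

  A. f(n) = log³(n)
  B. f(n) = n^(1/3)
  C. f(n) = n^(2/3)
C > B > A

Comparing growth rates:
C = n^(2/3) is O(n^(2/3))
B = n^(1/3) is O(n^(1/3))
A = log³(n) is O(log³ n)

Therefore, the order from fastest to slowest is: C > B > A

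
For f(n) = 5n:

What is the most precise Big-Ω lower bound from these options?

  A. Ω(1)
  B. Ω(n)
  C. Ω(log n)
B

f(n) = 5n is Ω(n).
All listed options are valid Big-Ω bounds (lower bounds),
but Ω(n) is the tightest (largest valid bound).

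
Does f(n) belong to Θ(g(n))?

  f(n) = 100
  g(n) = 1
True

f(n) = 100 and g(n) = 1 are both O(1).
Since they have the same asymptotic growth rate, f(n) = Θ(g(n)) is true.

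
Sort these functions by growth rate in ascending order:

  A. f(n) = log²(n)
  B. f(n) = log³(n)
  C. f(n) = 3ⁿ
A < B < C

Comparing growth rates:
A = log²(n) is O(log² n)
B = log³(n) is O(log³ n)
C = 3ⁿ is O(3ⁿ)

Therefore, the order from slowest to fastest is: A < B < C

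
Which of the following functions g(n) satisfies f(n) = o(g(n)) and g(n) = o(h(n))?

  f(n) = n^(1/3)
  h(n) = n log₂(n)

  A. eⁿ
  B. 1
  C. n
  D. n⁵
C

We need g(n) with n^(1/3) = o(g(n)) and g(n) = o(n log₂(n)), i.e. O(n^(1/3)) ≺ g ≺ O(n log n).
Check each option:
  A. eⁿ — O(eⁿ) does not grow strictly slower than h(n)
  B. 1 — O(1) does not grow strictly faster than f(n)
  C. n — O(n) is strictly between O(n^(1/3)) and O(n log n) ✓
  D. n⁵ — O(n⁵) does not grow strictly slower than h(n)

Only option C (n) lies strictly between.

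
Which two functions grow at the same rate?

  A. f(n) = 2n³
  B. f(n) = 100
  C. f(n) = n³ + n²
A and C

Examining each function:
  A. 2n³ is O(n³)
  B. 100 is O(1)
  C. n³ + n² is O(n³)

Functions A and C both have the same complexity class.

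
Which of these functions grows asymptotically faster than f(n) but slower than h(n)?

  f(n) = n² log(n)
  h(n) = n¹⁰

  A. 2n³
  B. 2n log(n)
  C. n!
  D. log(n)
A

We need g(n) with n² log(n) = o(g(n)) and g(n) = o(n¹⁰), i.e. O(n² log n) ≺ g ≺ O(n¹⁰).
Check each option:
  A. 2n³ — O(n³) is strictly between O(n² log n) and O(n¹⁰) ✓
  B. 2n log(n) — O(n log n) does not grow strictly faster than f(n)
  C. n! — O(n!) does not grow strictly slower than h(n)
  D. log(n) — O(log n) does not grow strictly faster than f(n)

Only option A (2n³) lies strictly between.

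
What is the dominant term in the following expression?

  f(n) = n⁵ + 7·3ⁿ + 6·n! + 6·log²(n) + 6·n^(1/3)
6·n!

Looking at each term:
  - n⁵ is O(n⁵)
  - 7·3ⁿ is O(3ⁿ)
  - 6·n! is O(n!)
  - 6·log²(n) is O(log² n)
  - 6·n^(1/3) is O(n^(1/3))

The term 6·n! (O(n!)) grows fastest and dominates all others.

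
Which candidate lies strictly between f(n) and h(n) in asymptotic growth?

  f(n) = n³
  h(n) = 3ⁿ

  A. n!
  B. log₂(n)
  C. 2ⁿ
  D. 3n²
C

We need g(n) with n³ = o(g(n)) and g(n) = o(3ⁿ), i.e. O(n³) ≺ g ≺ O(3ⁿ).
Check each option:
  A. n! — O(n!) does not grow strictly slower than h(n)
  B. log₂(n) — O(log n) does not grow strictly faster than f(n)
  C. 2ⁿ — O(2ⁿ) is strictly between O(n³) and O(3ⁿ) ✓
  D. 3n² — O(n²) does not grow strictly faster than f(n)

Only option C (2ⁿ) lies strictly between.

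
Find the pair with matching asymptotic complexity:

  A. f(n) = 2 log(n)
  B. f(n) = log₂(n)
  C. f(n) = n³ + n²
A and B

Examining each function:
  A. 2 log(n) is O(log n)
  B. log₂(n) is O(log n)
  C. n³ + n² is O(n³)

Functions A and B both have the same complexity class.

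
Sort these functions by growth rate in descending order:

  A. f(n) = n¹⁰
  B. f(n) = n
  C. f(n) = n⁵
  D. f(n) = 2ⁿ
D > A > C > B

Comparing growth rates:
D = 2ⁿ is O(2ⁿ)
A = n¹⁰ is O(n¹⁰)
C = n⁵ is O(n⁵)
B = n is O(n)

Therefore, the order from fastest to slowest is: D > A > C > B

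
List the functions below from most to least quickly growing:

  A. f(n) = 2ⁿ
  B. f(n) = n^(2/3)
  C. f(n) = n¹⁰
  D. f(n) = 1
A > C > B > D

Comparing growth rates:
A = 2ⁿ is O(2ⁿ)
C = n¹⁰ is O(n¹⁰)
B = n^(2/3) is O(n^(2/3))
D = 1 is O(1)

Therefore, the order from fastest to slowest is: A > C > B > D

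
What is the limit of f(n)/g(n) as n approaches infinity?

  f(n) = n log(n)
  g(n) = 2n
∞

Since n log(n) (O(n log n)) grows faster than 2n (O(n)),
the ratio f(n)/g(n) → ∞ as n → ∞.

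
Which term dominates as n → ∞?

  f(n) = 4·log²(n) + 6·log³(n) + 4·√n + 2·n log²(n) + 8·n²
8·n²

Looking at each term:
  - 4·log²(n) is O(log² n)
  - 6·log³(n) is O(log³ n)
  - 4·√n is O(√n)
  - 2·n log²(n) is O(n log² n)
  - 8·n² is O(n²)

The term 8·n² (O(n²)) grows fastest and dominates all others.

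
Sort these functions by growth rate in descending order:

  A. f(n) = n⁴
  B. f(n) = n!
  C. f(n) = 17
B > A > C

Comparing growth rates:
B = n! is O(n!)
A = n⁴ is O(n⁴)
C = 17 is O(1)

Therefore, the order from fastest to slowest is: B > A > C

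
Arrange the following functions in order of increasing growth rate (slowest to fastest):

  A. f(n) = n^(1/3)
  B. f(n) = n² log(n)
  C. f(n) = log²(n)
C < A < B

Comparing growth rates:
C = log²(n) is O(log² n)
A = n^(1/3) is O(n^(1/3))
B = n² log(n) is O(n² log n)

Therefore, the order from slowest to fastest is: C < A < B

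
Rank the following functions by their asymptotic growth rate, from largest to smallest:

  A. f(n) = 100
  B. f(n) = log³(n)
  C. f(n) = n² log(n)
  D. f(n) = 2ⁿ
D > C > B > A

Comparing growth rates:
D = 2ⁿ is O(2ⁿ)
C = n² log(n) is O(n² log n)
B = log³(n) is O(log³ n)
A = 100 is O(1)

Therefore, the order from fastest to slowest is: D > C > B > A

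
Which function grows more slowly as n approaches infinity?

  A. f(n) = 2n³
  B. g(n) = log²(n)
B

f(n) = 2n³ is O(n³), while g(n) = log²(n) is O(log² n).
Since O(log² n) grows slower than O(n³), g(n) is dominated.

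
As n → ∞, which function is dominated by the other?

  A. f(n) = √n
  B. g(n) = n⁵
A

f(n) = √n is O(√n), while g(n) = n⁵ is O(n⁵).
Since O(√n) grows slower than O(n⁵), f(n) is dominated.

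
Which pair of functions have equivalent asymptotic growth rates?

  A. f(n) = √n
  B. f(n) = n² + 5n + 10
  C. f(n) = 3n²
B and C

Examining each function:
  A. √n is O(√n)
  B. n² + 5n + 10 is O(n²)
  C. 3n² is O(n²)

Functions B and C both have the same complexity class.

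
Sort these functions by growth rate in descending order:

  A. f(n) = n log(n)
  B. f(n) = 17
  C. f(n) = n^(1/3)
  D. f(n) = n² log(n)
D > A > C > B

Comparing growth rates:
D = n² log(n) is O(n² log n)
A = n log(n) is O(n log n)
C = n^(1/3) is O(n^(1/3))
B = 17 is O(1)

Therefore, the order from fastest to slowest is: D > A > C > B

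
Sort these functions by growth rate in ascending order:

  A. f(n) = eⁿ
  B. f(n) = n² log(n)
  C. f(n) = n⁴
B < C < A

Comparing growth rates:
B = n² log(n) is O(n² log n)
C = n⁴ is O(n⁴)
A = eⁿ is O(eⁿ)

Therefore, the order from slowest to fastest is: B < C < A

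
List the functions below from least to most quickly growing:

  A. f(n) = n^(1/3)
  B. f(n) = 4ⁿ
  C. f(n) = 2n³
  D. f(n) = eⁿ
A < C < D < B

Comparing growth rates:
A = n^(1/3) is O(n^(1/3))
C = 2n³ is O(n³)
D = eⁿ is O(eⁿ)
B = 4ⁿ is O(4ⁿ)

Therefore, the order from slowest to fastest is: A < C < D < B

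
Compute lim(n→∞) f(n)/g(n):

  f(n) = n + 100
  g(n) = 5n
1/5

Since n + 100 and 5n have the same growth rate (O(n)),
the ratio converges to a constant: 1/5.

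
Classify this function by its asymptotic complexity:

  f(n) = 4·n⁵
O(n⁵)

The dominant term in 4·n⁵ is 4·n⁵, which is Θ(n⁵).
Constants are absorbed, so the tightest bound is O(n⁵).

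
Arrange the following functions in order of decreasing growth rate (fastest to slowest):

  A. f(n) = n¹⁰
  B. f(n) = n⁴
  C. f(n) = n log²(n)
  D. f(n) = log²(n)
A > B > C > D

Comparing growth rates:
A = n¹⁰ is O(n¹⁰)
B = n⁴ is O(n⁴)
C = n log²(n) is O(n log² n)
D = log²(n) is O(log² n)

Therefore, the order from fastest to slowest is: A > B > C > D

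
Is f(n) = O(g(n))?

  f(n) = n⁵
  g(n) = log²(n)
False

f(n) = n⁵ is O(n⁵), and g(n) = log²(n) is O(log² n).
Since O(n⁵) grows faster than O(log² n), f(n) = O(g(n)) is false.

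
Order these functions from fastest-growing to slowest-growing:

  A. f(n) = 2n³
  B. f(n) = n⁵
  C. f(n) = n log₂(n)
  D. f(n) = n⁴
B > D > A > C

Comparing growth rates:
B = n⁵ is O(n⁵)
D = n⁴ is O(n⁴)
A = 2n³ is O(n³)
C = n log₂(n) is O(n log n)

Therefore, the order from fastest to slowest is: B > D > A > C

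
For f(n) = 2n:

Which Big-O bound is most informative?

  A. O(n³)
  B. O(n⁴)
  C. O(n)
C

f(n) = 2n is O(n).
All listed options are valid Big-O bounds (upper bounds),
but O(n) is the tightest (smallest valid bound).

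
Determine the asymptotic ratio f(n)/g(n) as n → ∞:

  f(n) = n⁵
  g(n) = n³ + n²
∞

Since n⁵ (O(n⁵)) grows faster than n³ + n² (O(n³)),
the ratio f(n)/g(n) → ∞ as n → ∞.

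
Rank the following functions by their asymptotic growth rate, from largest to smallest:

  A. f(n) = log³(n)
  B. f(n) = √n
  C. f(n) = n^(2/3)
C > B > A

Comparing growth rates:
C = n^(2/3) is O(n^(2/3))
B = √n is O(√n)
A = log³(n) is O(log³ n)

Therefore, the order from fastest to slowest is: C > B > A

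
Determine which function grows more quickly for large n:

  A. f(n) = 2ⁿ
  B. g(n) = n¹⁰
A

f(n) = 2ⁿ is O(2ⁿ), while g(n) = n¹⁰ is O(n¹⁰).
Since O(2ⁿ) grows faster than O(n¹⁰), f(n) dominates.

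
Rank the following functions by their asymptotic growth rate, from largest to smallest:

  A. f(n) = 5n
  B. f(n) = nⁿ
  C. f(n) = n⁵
B > C > A

Comparing growth rates:
B = nⁿ is O(nⁿ)
C = n⁵ is O(n⁵)
A = 5n is O(n)

Therefore, the order from fastest to slowest is: B > C > A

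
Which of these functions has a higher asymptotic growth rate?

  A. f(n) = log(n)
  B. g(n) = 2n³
B

f(n) = log(n) is O(log n), while g(n) = 2n³ is O(n³).
Since O(n³) grows faster than O(log n), g(n) dominates.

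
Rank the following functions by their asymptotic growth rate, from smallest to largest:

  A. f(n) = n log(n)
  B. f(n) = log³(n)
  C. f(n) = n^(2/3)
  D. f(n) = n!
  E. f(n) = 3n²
B < C < A < E < D

Comparing growth rates:
B = log³(n) is O(log³ n)
C = n^(2/3) is O(n^(2/3))
A = n log(n) is O(n log n)
E = 3n² is O(n²)
D = n! is O(n!)

Therefore, the order from slowest to fastest is: B < C < A < E < D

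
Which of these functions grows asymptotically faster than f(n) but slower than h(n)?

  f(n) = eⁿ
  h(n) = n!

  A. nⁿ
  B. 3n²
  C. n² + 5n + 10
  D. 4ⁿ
D

We need g(n) with eⁿ = o(g(n)) and g(n) = o(n!), i.e. O(eⁿ) ≺ g ≺ O(n!).
Check each option:
  A. nⁿ — O(nⁿ) does not grow strictly slower than h(n)
  B. 3n² — O(n²) does not grow strictly faster than f(n)
  C. n² + 5n + 10 — O(n²) does not grow strictly faster than f(n)
  D. 4ⁿ — O(4ⁿ) is strictly between O(eⁿ) and O(n!) ✓

Only option D (4ⁿ) lies strictly between.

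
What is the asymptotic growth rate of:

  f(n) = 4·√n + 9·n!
Θ(n!)

Order the terms by growth rate: 4·√n ≺ 9·n!.
The fastest-growing term 9·n! dominates as n → ∞; dropping its constant factor gives Θ(n!).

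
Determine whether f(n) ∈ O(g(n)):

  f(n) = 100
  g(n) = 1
True

f(n) = 100 and g(n) = 1 are both O(1).
Big-O permits equal growth rates (f ≤ c·g for some c), so f(n) = O(g(n)) is true.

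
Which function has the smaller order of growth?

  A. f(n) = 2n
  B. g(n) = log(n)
B

f(n) = 2n is O(n), while g(n) = log(n) is O(log n).
Since O(log n) grows slower than O(n), g(n) is dominated.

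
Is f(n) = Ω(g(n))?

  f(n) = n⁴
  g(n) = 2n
True

f(n) = n⁴ is O(n⁴), and g(n) = 2n is O(n).
Since O(n⁴) grows at least as fast as O(n), f(n) = Ω(g(n)) is true.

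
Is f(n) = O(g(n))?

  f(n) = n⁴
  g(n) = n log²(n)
False

f(n) = n⁴ is O(n⁴), and g(n) = n log²(n) is O(n log² n).
Since O(n⁴) grows faster than O(n log² n), f(n) = O(g(n)) is false.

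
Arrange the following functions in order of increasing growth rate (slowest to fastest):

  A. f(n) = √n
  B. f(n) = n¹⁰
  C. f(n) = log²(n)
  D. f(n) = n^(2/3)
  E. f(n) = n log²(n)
C < A < D < E < B

Comparing growth rates:
C = log²(n) is O(log² n)
A = √n is O(√n)
D = n^(2/3) is O(n^(2/3))
E = n log²(n) is O(n log² n)
B = n¹⁰ is O(n¹⁰)

Therefore, the order from slowest to fastest is: C < A < D < E < B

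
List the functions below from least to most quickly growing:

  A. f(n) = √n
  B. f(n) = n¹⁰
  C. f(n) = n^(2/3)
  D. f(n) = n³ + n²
A < C < D < B

Comparing growth rates:
A = √n is O(√n)
C = n^(2/3) is O(n^(2/3))
D = n³ + n² is O(n³)
B = n¹⁰ is O(n¹⁰)

Therefore, the order from slowest to fastest is: A < C < D < B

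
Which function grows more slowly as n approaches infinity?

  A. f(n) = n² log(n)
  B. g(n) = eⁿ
A

f(n) = n² log(n) is O(n² log n), while g(n) = eⁿ is O(eⁿ).
Since O(n² log n) grows slower than O(eⁿ), f(n) is dominated.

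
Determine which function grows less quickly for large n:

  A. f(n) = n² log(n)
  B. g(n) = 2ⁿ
A

f(n) = n² log(n) is O(n² log n), while g(n) = 2ⁿ is O(2ⁿ).
Since O(n² log n) grows slower than O(2ⁿ), f(n) is dominated.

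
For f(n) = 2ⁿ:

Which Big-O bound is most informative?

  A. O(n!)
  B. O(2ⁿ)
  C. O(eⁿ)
B

f(n) = 2ⁿ is O(2ⁿ).
All listed options are valid Big-O bounds (upper bounds),
but O(2ⁿ) is the tightest (smallest valid bound).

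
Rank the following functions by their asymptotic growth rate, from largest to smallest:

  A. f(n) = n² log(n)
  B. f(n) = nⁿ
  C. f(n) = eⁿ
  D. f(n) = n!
B > D > C > A

Comparing growth rates:
B = nⁿ is O(nⁿ)
D = n! is O(n!)
C = eⁿ is O(eⁿ)
A = n² log(n) is O(n² log n)

Therefore, the order from fastest to slowest is: B > D > C > A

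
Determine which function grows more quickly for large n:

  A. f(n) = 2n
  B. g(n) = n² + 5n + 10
B

f(n) = 2n is O(n), while g(n) = n² + 5n + 10 is O(n²).
Since O(n²) grows faster than O(n), g(n) dominates.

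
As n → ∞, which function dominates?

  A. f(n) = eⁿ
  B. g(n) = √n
A

f(n) = eⁿ is O(eⁿ), while g(n) = √n is O(√n).
Since O(eⁿ) grows faster than O(√n), f(n) dominates.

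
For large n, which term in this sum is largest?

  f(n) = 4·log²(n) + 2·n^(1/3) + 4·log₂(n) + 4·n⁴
4·n⁴

Looking at each term:
  - 4·log²(n) is O(log² n)
  - 2·n^(1/3) is O(n^(1/3))
  - 4·log₂(n) is O(log n)
  - 4·n⁴ is O(n⁴)

The term 4·n⁴ (O(n⁴)) grows fastest and dominates all others.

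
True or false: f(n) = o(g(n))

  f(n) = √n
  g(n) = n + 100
True

f(n) = √n is O(√n), and g(n) = n + 100 is O(n).
Since O(√n) grows strictly slower than O(n), f(n) = o(g(n)) is true.
This means lim(n→∞) f(n)/g(n) = 0.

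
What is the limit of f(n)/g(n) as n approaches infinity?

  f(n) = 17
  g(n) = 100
17/100

Since 17 and 100 have the same growth rate (O(1)),
the ratio converges to a constant: 17/100.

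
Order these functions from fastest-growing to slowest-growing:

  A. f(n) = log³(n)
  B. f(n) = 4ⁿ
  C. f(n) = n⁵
B > C > A

Comparing growth rates:
B = 4ⁿ is O(4ⁿ)
C = n⁵ is O(n⁵)
A = log³(n) is O(log³ n)

Therefore, the order from fastest to slowest is: B > C > A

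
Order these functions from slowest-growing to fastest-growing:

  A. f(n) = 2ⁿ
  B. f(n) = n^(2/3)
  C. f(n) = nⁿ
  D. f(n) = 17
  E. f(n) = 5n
D < B < E < A < C

Comparing growth rates:
D = 17 is O(1)
B = n^(2/3) is O(n^(2/3))
E = 5n is O(n)
A = 2ⁿ is O(2ⁿ)
C = nⁿ is O(nⁿ)

Therefore, the order from slowest to fastest is: D < B < E < A < C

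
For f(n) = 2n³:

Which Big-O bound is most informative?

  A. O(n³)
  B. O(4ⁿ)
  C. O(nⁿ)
A

f(n) = 2n³ is O(n³).
All listed options are valid Big-O bounds (upper bounds),
but O(n³) is the tightest (smallest valid bound).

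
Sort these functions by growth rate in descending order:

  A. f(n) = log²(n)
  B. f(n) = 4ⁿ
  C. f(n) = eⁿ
B > C > A

Comparing growth rates:
B = 4ⁿ is O(4ⁿ)
C = eⁿ is O(eⁿ)
A = log²(n) is O(log² n)

Therefore, the order from fastest to slowest is: B > C > A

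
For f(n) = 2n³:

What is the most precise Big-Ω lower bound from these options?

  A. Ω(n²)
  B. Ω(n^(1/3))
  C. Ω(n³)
C

f(n) = 2n³ is Ω(n³).
All listed options are valid Big-Ω bounds (lower bounds),
but Ω(n³) is the tightest (largest valid bound).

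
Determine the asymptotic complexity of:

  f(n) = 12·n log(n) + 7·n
O(n log n)

The dominant term in 12·n log(n) + 7·n is 12·n log(n), which is Θ(n log n).
Lower-order terms (7·n) are asymptotically negligible.
Constants are absorbed, so the tightest bound is O(n log n).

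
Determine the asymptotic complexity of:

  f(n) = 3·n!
O(n!)

The dominant term in 3·n! is 3·n!, which is Θ(n!).
Constants are absorbed, so the tightest bound is O(n!).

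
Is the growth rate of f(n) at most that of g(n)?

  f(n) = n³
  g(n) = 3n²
False

f(n) = n³ is O(n³), and g(n) = 3n² is O(n²).
Since O(n³) grows faster than O(n²), f(n) = O(g(n)) is false.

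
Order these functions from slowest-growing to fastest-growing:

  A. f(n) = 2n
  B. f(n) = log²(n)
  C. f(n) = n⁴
B < A < C

Comparing growth rates:
B = log²(n) is O(log² n)
A = 2n is O(n)
C = n⁴ is O(n⁴)

Therefore, the order from slowest to fastest is: B < A < C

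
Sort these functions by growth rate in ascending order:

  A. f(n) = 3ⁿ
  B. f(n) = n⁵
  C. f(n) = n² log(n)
C < B < A

Comparing growth rates:
C = n² log(n) is O(n² log n)
B = n⁵ is O(n⁵)
A = 3ⁿ is O(3ⁿ)

Therefore, the order from slowest to fastest is: C < B < A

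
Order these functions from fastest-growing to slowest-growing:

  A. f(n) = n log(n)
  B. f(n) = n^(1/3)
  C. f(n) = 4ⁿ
C > A > B

Comparing growth rates:
C = 4ⁿ is O(4ⁿ)
A = n log(n) is O(n log n)
B = n^(1/3) is O(n^(1/3))

Therefore, the order from fastest to slowest is: C > A > B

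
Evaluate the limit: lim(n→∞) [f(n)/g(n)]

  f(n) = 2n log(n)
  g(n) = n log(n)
2

Since 2n log(n) and n log(n) have the same growth rate (O(n log n)),
the ratio converges to a constant: 2.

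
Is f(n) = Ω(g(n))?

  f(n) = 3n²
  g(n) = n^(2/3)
True

f(n) = 3n² is O(n²), and g(n) = n^(2/3) is O(n^(2/3)).
Since O(n²) grows at least as fast as O(n^(2/3)), f(n) = Ω(g(n)) is true.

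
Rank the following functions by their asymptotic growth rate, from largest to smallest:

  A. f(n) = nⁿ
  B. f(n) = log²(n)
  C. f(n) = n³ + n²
A > C > B

Comparing growth rates:
A = nⁿ is O(nⁿ)
C = n³ + n² is O(n³)
B = log²(n) is O(log² n)

Therefore, the order from fastest to slowest is: A > C > B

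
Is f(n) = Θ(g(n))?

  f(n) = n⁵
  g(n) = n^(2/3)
False

f(n) = n⁵ is O(n⁵), and g(n) = n^(2/3) is O(n^(2/3)).
Since they have different growth rates, f(n) = Θ(g(n)) is false.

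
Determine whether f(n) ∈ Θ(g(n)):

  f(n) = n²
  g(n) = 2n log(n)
False

f(n) = n² is O(n²), and g(n) = 2n log(n) is O(n log n).
Since they have different growth rates, f(n) = Θ(g(n)) is false.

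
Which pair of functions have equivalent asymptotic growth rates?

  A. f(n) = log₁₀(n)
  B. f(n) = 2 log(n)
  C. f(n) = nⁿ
A and B

Examining each function:
  A. log₁₀(n) is O(log n)
  B. 2 log(n) is O(log n)
  C. nⁿ is O(nⁿ)

Functions A and B both have the same complexity class.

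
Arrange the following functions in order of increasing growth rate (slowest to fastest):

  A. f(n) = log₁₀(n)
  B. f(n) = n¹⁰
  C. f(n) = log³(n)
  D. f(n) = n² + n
A < C < D < B

Comparing growth rates:
A = log₁₀(n) is O(log n)
C = log³(n) is O(log³ n)
D = n² + n is O(n²)
B = n¹⁰ is O(n¹⁰)

Therefore, the order from slowest to fastest is: A < C < D < B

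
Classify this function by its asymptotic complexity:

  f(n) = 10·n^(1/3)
O(n^(1/3))

The dominant term in 10·n^(1/3) is 10·n^(1/3), which is Θ(n^(1/3)).
Constants are absorbed, so the tightest bound is O(n^(1/3)).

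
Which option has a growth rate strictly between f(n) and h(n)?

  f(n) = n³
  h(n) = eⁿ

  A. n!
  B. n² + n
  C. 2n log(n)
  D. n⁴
D

We need g(n) with n³ = o(g(n)) and g(n) = o(eⁿ), i.e. O(n³) ≺ g ≺ O(eⁿ).
Check each option:
  A. n! — O(n!) does not grow strictly slower than h(n)
  B. n² + n — O(n²) does not grow strictly faster than f(n)
  C. 2n log(n) — O(n log n) does not grow strictly faster than f(n)
  D. n⁴ — O(n⁴) is strictly between O(n³) and O(eⁿ) ✓

Only option D (n⁴) lies strictly between.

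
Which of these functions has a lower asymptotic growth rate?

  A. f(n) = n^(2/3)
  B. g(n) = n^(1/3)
B

f(n) = n^(2/3) is O(n^(2/3)), while g(n) = n^(1/3) is O(n^(1/3)).
Since O(n^(1/3)) grows slower than O(n^(2/3)), g(n) is dominated.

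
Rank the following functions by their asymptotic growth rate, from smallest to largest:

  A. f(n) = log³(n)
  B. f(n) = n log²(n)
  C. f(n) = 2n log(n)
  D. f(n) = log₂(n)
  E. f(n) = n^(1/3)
D < A < E < C < B

Comparing growth rates:
D = log₂(n) is O(log n)
A = log³(n) is O(log³ n)
E = n^(1/3) is O(n^(1/3))
C = 2n log(n) is O(n log n)
B = n log²(n) is O(n log² n)

Therefore, the order from slowest to fastest is: D < A < E < C < B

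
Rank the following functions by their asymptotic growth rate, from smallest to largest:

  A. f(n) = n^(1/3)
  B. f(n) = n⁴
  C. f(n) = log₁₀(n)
C < A < B

Comparing growth rates:
C = log₁₀(n) is O(log n)
A = n^(1/3) is O(n^(1/3))
B = n⁴ is O(n⁴)

Therefore, the order from slowest to fastest is: C < A < B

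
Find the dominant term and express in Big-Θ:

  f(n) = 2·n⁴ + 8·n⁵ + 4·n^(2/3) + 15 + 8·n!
Θ(n!)

Order the terms by growth rate: 15 ≺ 4·n^(2/3) ≺ 2·n⁴ ≺ 8·n⁵ ≺ 8·n!.
The fastest-growing term 8·n! dominates as n → ∞; dropping its constant factor gives Θ(n!).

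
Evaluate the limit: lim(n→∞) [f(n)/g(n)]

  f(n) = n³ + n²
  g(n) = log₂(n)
∞

Since n³ + n² (O(n³)) grows faster than log₂(n) (O(log n)),
the ratio f(n)/g(n) → ∞ as n → ∞.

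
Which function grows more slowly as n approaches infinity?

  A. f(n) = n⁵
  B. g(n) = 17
B

f(n) = n⁵ is O(n⁵), while g(n) = 17 is O(1).
Since O(1) grows slower than O(n⁵), g(n) is dominated.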